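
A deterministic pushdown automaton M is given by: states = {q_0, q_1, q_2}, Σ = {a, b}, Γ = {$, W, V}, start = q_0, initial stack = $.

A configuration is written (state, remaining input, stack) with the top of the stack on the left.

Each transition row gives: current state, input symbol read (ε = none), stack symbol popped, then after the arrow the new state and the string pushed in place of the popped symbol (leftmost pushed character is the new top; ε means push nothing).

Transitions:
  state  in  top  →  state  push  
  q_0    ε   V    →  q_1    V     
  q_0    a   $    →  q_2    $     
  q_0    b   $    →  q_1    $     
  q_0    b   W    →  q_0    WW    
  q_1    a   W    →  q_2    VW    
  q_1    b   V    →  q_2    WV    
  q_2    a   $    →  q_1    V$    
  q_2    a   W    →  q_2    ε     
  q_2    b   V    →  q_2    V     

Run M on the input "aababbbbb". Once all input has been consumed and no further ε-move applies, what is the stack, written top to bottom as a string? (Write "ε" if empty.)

(q_0, aababbbbb, $)
  read a, top $: go to q_2, push $ → (q_2, ababbbbb, $)
  read a, top $: go to q_1, push V$ → (q_1, babbbbb, V$)
  read b, top V: go to q_2, push WV → (q_2, abbbbb, WV$)
  read a, top W: go to q_2, push ε → (q_2, bbbbb, V$)
  read b, top V: go to q_2, push V → (q_2, bbbb, V$)
  read b, top V: go to q_2, push V → (q_2, bbb, V$)
  read b, top V: go to q_2, push V → (q_2, bb, V$)
  read b, top V: go to q_2, push V → (q_2, b, V$)
  read b, top V: go to q_2, push V → (q_2, ε, V$)
All input consumed in state q_2 with stack V$.

V$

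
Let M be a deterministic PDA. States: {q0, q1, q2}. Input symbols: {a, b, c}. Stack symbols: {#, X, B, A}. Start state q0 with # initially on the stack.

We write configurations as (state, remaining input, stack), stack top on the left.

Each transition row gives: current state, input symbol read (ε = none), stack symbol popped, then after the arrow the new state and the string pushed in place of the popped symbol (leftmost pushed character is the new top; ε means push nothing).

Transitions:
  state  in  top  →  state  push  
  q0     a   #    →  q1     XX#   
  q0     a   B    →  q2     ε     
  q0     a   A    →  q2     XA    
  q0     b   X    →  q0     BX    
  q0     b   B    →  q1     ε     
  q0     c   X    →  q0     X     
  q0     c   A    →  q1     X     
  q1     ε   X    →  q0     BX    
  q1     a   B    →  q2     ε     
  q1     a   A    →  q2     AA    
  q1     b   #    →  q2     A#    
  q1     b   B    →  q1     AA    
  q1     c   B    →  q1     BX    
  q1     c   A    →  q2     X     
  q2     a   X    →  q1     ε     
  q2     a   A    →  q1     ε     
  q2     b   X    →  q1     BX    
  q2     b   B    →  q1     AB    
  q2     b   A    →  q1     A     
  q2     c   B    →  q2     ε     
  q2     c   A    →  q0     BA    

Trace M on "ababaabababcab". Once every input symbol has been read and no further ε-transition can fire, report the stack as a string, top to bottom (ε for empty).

(q0, ababaabababcab, #)
  read a, top #: go to q1, push XX# → (q1, babaabababcab, XX#)
  ε-move, top X: go to q0, push BX → (q0, babaabababcab, BXX#)
  read b, top B: go to q1, push ε → (q1, abaabababcab, XX#)
  ε-move, top X: go to q0, push BX → (q0, abaabababcab, BXX#)
  read a, top B: go to q2, push ε → (q2, baabababcab, XX#)
  read b, top X: go to q1, push BX → (q1, aabababcab, BXX#)
  read a, top B: go to q2, push ε → (q2, abababcab, XX#)
  read a, top X: go to q1, push ε → (q1, bababcab, X#)
  ε-move, top X: go to q0, push BX → (q0, bababcab, BX#)
  read b, top B: go to q1, push ε → (q1, ababcab, X#)
  ε-move, top X: go to q0, push BX → (q0, ababcab, BX#)
  read a, top B: go to q2, push ε → (q2, babcab, X#)
  read b, top X: go to q1, push BX → (q1, abcab, BX#)
  read a, top B: go to q2, push ε → (q2, bcab, X#)
  read b, top X: go to q1, push BX → (q1, cab, BX#)
  read c, top B: go to q1, push BX → (q1, ab, BXX#)
  read a, top B: go to q2, push ε → (q2, b, XX#)
  read b, top X: go to q1, push BX → (q1, ε, BXX#)
All input consumed in state q1 with stack BXX#.

BXX#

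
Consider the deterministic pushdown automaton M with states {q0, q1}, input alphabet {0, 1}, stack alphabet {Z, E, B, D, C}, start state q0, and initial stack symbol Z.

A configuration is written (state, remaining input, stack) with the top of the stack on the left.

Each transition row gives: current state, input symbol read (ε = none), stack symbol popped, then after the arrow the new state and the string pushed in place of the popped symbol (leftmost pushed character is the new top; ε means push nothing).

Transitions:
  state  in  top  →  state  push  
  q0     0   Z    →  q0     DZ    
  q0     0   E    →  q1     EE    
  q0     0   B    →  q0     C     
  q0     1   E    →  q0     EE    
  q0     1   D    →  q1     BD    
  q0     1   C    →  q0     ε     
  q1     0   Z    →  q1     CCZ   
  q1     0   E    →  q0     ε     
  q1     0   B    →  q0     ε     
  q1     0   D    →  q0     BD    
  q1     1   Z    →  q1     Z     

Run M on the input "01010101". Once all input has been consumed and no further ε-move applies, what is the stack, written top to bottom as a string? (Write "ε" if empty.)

BDZ

(q0, 01010101, Z)
  read 0, top Z: go to q0, push DZ → (q0, 1010101, DZ)
  read 1, top D: go to q1, push BD → (q1, 010101, BDZ)
  read 0, top B: go to q0, push ε → (q0, 10101, DZ)
  read 1, top D: go to q1, push BD → (q1, 0101, BDZ)
  read 0, top B: go to q0, push ε → (q0, 101, DZ)
  read 1, top D: go to q1, push BD → (q1, 01, BDZ)
  read 0, top B: go to q0, push ε → (q0, 1, DZ)
  read 1, top D: go to q1, push BD → (q1, ε, BDZ)
All input consumed in state q1 with stack BDZ.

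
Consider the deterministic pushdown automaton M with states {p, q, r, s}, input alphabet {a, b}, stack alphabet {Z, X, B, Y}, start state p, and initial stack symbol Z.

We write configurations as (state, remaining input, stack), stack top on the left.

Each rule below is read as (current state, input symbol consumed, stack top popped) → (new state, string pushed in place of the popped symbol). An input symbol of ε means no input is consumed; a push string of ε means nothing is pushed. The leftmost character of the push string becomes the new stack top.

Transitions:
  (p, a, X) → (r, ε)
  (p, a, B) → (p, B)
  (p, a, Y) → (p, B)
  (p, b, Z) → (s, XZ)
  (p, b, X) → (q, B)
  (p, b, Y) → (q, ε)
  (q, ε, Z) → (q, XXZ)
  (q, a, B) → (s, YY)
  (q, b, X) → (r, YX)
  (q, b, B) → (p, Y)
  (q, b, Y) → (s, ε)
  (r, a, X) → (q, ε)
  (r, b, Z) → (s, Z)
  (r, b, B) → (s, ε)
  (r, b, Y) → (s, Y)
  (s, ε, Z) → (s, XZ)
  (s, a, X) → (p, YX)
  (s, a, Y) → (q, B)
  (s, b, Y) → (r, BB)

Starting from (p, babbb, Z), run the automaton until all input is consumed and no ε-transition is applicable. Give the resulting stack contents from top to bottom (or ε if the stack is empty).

YXZ

(p, babbb, Z)
  read b, top Z: go to s, push XZ → (s, abbb, XZ)
  read a, top X: go to p, push YX → (p, bbb, YXZ)
  read b, top Y: go to q, push ε → (q, bb, XZ)
  read b, top X: go to r, push YX → (r, b, YXZ)
  read b, top Y: go to s, push Y → (s, ε, YXZ)
All input consumed in state s with stack YXZ.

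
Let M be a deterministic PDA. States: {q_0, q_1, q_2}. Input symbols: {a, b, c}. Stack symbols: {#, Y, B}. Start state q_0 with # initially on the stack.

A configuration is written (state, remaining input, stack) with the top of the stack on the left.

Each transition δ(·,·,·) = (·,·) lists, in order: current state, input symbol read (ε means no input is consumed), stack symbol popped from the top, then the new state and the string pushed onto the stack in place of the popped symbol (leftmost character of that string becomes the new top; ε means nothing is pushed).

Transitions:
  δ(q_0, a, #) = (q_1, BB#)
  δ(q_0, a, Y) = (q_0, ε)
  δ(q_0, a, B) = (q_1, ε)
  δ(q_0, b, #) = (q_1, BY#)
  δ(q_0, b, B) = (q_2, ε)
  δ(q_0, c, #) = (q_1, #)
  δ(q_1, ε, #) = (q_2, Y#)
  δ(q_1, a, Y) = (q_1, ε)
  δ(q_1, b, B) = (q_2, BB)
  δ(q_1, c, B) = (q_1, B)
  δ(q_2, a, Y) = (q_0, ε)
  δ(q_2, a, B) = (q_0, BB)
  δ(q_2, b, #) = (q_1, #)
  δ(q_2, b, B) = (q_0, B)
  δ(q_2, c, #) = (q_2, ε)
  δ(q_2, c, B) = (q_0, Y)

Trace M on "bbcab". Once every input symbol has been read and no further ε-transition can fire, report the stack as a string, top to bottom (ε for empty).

(q_0, bbcab, #)
  read b, top #: go to q_1, push BY# → (q_1, bcab, BY#)
  read b, top B: go to q_2, push BB → (q_2, cab, BBY#)
  read c, top B: go to q_0, push Y → (q_0, ab, YBY#)
  read a, top Y: go to q_0, push ε → (q_0, b, BY#)
  read b, top B: go to q_2, push ε → (q_2, ε, Y#)
All input consumed in state q_2 with stack Y#.

Y#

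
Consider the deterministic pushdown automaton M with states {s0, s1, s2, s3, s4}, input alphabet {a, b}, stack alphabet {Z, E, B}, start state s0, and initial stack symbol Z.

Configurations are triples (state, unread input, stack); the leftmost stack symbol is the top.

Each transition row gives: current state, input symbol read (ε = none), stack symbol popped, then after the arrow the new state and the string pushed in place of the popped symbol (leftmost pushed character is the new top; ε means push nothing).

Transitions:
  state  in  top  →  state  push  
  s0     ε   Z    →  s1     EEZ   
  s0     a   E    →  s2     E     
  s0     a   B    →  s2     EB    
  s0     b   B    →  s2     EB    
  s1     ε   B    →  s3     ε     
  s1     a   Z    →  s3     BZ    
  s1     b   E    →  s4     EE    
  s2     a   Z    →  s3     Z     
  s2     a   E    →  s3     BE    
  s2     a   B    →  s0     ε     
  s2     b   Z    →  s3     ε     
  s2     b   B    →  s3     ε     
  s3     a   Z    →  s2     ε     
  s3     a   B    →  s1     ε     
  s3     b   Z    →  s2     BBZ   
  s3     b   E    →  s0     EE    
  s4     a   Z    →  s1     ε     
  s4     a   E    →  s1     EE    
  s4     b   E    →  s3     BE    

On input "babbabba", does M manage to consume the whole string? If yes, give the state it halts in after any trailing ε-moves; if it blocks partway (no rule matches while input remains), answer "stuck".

(s0, babbabba, Z) ⊢ (s1, babbabba, EEZ) ⊢ (s4, abbabba, EEEZ) ⊢ (s1, bbabba, EEEEZ) ⊢ (s4, babba, EEEEEZ) ⊢ (s3, abba, BEEEEEZ) ⊢ (s1, bba, EEEEEZ) ⊢ (s4, ba, EEEEEEZ) ⊢ (s3, a, BEEEEEEZ) ⊢ (s1, ε, EEEEEEZ)
All input consumed; M is in state s1.

s1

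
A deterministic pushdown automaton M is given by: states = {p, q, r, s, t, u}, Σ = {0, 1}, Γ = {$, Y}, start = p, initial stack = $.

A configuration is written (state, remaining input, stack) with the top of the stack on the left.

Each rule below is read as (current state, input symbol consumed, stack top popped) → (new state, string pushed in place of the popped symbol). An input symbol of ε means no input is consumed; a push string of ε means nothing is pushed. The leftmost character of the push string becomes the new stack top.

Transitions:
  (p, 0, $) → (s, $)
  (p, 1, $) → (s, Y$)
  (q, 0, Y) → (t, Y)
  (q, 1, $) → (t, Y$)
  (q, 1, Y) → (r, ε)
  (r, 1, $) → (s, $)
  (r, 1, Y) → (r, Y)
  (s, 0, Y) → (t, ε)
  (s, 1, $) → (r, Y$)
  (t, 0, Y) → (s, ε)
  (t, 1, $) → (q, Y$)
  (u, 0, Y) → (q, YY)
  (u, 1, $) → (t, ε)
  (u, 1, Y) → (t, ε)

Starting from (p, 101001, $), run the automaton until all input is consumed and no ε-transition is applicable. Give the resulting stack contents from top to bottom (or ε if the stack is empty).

(p, 101001, $)
  read 1, top $: go to s, push Y$ → (s, 01001, Y$)
  read 0, top Y: go to t, push ε → (t, 1001, $)
  read 1, top $: go to q, push Y$ → (q, 001, Y$)
  read 0, top Y: go to t, push Y → (t, 01, Y$)
  read 0, top Y: go to s, push ε → (s, 1, $)
  read 1, top $: go to r, push Y$ → (r, ε, Y$)
All input consumed in state r with stack Y$.

Y$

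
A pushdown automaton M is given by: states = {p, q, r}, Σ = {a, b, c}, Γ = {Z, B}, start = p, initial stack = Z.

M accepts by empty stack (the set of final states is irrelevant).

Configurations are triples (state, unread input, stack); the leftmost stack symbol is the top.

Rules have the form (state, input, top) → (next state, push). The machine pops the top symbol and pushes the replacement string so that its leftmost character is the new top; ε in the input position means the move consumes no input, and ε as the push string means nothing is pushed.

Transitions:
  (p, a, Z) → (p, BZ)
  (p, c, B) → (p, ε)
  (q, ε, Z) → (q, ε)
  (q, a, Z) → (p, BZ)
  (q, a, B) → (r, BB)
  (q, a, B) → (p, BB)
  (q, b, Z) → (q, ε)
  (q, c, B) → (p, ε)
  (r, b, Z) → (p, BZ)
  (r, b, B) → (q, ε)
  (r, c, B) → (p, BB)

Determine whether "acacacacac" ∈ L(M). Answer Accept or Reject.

Reject

No computation consumes all input and empties the stack.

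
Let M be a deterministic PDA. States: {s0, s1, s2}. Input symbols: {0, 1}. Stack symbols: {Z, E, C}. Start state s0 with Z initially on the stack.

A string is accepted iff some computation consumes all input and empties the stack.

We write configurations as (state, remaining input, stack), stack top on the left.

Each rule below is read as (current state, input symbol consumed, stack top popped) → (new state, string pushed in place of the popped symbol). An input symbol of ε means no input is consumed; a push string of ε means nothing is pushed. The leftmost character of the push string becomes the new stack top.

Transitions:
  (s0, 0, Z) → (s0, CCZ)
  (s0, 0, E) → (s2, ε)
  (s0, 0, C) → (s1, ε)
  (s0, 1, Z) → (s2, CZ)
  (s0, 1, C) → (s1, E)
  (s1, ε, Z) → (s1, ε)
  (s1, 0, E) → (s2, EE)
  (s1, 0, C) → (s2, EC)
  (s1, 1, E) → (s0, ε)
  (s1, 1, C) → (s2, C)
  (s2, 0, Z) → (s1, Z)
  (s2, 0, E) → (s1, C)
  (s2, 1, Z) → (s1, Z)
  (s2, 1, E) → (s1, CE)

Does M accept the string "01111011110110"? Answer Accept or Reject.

Accept

(s0, 01111011110110, Z)
  read 0, top Z: go to s0, push CCZ → (s0, 1111011110110, CCZ)
  read 1, top C: go to s1, push E → (s1, 111011110110, ECZ)
  read 1, top E: go to s0, push ε → (s0, 11011110110, CZ)
  read 1, top C: go to s1, push E → (s1, 1011110110, EZ)
  read 1, top E: go to s0, push ε → (s0, 011110110, Z)
  read 0, top Z: go to s0, push CCZ → (s0, 11110110, CCZ)
  read 1, top C: go to s1, push E → (s1, 1110110, ECZ)
  read 1, top E: go to s0, push ε → (s0, 110110, CZ)
  read 1, top C: go to s1, push E → (s1, 10110, EZ)
  read 1, top E: go to s0, push ε → (s0, 0110, Z)
  read 0, top Z: go to s0, push CCZ → (s0, 110, CCZ)
  read 1, top C: go to s1, push E → (s1, 10, ECZ)
  read 1, top E: go to s0, push ε → (s0, 0, CZ)
  read 0, top C: go to s1, push ε → (s1, ε, Z)
  ε-move, top Z: go to s1, push ε → (s1, ε, ε)
All input consumed and the stack is empty.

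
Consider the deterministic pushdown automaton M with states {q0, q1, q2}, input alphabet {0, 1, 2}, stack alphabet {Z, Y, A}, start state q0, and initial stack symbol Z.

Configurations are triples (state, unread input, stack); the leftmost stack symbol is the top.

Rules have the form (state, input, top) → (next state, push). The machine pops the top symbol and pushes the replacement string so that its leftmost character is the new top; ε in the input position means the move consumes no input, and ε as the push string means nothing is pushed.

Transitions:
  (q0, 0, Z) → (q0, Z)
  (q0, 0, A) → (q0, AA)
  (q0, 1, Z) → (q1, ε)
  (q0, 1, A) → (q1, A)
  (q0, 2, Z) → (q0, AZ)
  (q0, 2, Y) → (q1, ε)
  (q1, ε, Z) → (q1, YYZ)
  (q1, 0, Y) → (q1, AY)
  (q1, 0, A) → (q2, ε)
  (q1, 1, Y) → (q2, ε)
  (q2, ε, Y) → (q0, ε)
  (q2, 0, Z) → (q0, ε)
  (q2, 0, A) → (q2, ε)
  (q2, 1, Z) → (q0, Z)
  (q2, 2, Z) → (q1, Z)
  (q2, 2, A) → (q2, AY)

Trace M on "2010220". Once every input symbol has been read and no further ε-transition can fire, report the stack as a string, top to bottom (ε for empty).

YZ

(q0, 2010220, Z) ⊢ (q0, 010220, AZ) ⊢ (q0, 10220, AAZ) ⊢ (q1, 0220, AAZ) ⊢ (q2, 220, AZ) ⊢ (q2, 20, AYZ) ⊢ (q2, 0, AYYZ) ⊢ (q2, ε, YYZ) ⊢ (q0, ε, YZ)
All input consumed in state q0 with stack YZ.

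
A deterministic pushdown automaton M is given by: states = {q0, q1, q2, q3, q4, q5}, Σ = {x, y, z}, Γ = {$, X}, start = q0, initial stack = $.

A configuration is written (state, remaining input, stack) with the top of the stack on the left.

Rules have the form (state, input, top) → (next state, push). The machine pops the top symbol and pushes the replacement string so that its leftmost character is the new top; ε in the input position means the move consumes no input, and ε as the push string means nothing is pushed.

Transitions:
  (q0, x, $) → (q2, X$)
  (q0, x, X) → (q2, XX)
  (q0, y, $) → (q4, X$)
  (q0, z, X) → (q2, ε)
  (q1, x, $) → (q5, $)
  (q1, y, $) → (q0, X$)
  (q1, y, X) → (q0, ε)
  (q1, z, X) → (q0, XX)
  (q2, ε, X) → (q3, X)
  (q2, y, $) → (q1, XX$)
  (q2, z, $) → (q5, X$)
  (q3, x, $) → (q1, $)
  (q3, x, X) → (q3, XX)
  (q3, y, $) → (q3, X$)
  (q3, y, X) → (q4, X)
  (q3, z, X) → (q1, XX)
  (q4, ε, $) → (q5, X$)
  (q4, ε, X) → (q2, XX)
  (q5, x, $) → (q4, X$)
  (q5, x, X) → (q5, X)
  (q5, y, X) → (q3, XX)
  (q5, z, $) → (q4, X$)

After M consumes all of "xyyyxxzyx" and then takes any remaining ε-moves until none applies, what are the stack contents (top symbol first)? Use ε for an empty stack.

XXXXXXX$

(q0, xyyyxxzyx, $)
  read x, top $: go to q2, push X$ → (q2, yyyxxzyx, X$)
  ε-move, top X: go to q3, push X → (q3, yyyxxzyx, X$)
  read y, top X: go to q4, push X → (q4, yyxxzyx, X$)
  ε-move, top X: go to q2, push XX → (q2, yyxxzyx, XX$)
  ε-move, top X: go to q3, push X → (q3, yyxxzyx, XX$)
  read y, top X: go to q4, push X → (q4, yxxzyx, XX$)
  ε-move, top X: go to q2, push XX → (q2, yxxzyx, XXX$)
  ε-move, top X: go to q3, push X → (q3, yxxzyx, XXX$)
  read y, top X: go to q4, push X → (q4, xxzyx, XXX$)
  ε-move, top X: go to q2, push XX → (q2, xxzyx, XXXX$)
  ε-move, top X: go to q3, push X → (q3, xxzyx, XXXX$)
  read x, top X: go to q3, push XX → (q3, xzyx, XXXXX$)
  read x, top X: go to q3, push XX → (q3, zyx, XXXXXX$)
  read z, top X: go to q1, push XX → (q1, yx, XXXXXXX$)
  read y, top X: go to q0, push ε → (q0, x, XXXXXX$)
  read x, top X: go to q2, push XX → (q2, ε, XXXXXXX$)
  ε-move, top X: go to q3, push X → (q3, ε, XXXXXXX$)
All input consumed in state q3 with stack XXXXXXX$.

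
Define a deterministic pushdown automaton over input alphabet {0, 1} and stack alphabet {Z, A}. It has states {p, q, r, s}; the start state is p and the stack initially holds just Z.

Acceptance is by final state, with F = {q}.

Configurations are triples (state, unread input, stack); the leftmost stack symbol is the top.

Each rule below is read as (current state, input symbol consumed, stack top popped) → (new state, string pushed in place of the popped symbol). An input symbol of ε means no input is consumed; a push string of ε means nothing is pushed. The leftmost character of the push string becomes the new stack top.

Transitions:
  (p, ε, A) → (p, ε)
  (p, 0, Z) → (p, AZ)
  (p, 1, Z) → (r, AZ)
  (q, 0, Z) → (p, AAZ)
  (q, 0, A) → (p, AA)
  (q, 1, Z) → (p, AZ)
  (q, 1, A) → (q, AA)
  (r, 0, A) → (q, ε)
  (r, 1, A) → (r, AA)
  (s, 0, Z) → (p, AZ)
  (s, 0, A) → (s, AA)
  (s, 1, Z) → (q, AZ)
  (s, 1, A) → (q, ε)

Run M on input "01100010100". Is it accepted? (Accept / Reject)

(p, 01100010100, Z) ⊢ (p, 1100010100, AZ) ⊢ (p, 1100010100, Z) ⊢ (r, 100010100, AZ) ⊢ (r, 00010100, AAZ) ⊢ (q, 0010100, AZ) ⊢ (p, 010100, AAZ) ⊢ (p, 010100, AZ) ⊢ (p, 010100, Z) ⊢ (p, 10100, AZ) ⊢ (p, 10100, Z) ⊢ (r, 0100, AZ) ⊢ (q, 100, Z) ⊢ (p, 00, AZ) ⊢ (p, 00, Z) ⊢ (p, 0, AZ) ⊢ (p, 0, Z) ⊢ (p, ε, AZ) ⊢ (p, ε, Z)
All input consumed; state p ∉ F and no further ε-move applies.

Reject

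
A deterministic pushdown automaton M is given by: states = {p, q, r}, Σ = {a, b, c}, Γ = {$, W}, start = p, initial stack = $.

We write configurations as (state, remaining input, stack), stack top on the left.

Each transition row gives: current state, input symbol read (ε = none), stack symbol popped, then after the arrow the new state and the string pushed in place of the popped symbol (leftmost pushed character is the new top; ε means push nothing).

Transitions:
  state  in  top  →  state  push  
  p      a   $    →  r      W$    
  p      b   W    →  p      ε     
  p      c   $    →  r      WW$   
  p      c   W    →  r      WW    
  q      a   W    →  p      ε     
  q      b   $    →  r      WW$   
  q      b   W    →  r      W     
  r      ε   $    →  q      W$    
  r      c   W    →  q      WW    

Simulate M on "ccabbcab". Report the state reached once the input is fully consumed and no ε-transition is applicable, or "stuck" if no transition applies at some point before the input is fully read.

stuck

(p, ccabbcab, $)
  read c, top $: go to r, push WW$ → (r, cabbcab, WW$)
  read c, top W: go to q, push WW → (q, abbcab, WWW$)
  read a, top W: go to p, push ε → (p, bbcab, WW$)
  read b, top W: go to p, push ε → (p, bcab, W$)
  read b, top W: go to p, push ε → (p, cab, $)
  read c, top $: go to r, push WW$ → (r, ab, WW$)
No transition for (r, a, top W); M blocks with input ab remaining.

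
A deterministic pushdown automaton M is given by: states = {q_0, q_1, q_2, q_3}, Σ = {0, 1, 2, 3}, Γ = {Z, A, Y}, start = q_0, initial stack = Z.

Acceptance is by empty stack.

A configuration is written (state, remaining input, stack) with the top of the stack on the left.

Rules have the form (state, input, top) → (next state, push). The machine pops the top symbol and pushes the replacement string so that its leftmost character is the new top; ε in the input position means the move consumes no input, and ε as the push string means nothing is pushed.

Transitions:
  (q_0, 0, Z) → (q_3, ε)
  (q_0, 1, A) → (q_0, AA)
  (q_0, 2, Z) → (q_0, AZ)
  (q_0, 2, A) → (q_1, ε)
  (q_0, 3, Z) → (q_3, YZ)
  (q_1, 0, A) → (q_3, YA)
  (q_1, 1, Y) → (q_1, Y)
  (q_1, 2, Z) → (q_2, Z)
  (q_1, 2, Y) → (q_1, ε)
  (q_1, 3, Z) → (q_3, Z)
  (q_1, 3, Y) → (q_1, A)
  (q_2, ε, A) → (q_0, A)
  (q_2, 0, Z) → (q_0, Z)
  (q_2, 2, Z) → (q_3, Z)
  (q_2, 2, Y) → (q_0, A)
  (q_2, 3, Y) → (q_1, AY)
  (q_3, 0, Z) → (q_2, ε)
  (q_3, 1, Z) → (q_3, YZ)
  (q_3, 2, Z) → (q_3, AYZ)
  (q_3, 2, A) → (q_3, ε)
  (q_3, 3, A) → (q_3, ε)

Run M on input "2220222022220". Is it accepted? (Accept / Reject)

(q_0, 2220222022220, Z)
  read 2, top Z: go to q_0, push AZ → (q_0, 220222022220, AZ)
  read 2, top A: go to q_1, push ε → (q_1, 20222022220, Z)
  read 2, top Z: go to q_2, push Z → (q_2, 0222022220, Z)
  read 0, top Z: go to q_0, push Z → (q_0, 222022220, Z)
  read 2, top Z: go to q_0, push AZ → (q_0, 22022220, AZ)
  read 2, top A: go to q_1, push ε → (q_1, 2022220, Z)
  read 2, top Z: go to q_2, push Z → (q_2, 022220, Z)
  read 0, top Z: go to q_0, push Z → (q_0, 22220, Z)
  read 2, top Z: go to q_0, push AZ → (q_0, 2220, AZ)
  read 2, top A: go to q_1, push ε → (q_1, 220, Z)
  read 2, top Z: go to q_2, push Z → (q_2, 20, Z)
  read 2, top Z: go to q_3, push Z → (q_3, 0, Z)
  read 0, top Z: go to q_2, push ε → (q_2, ε, ε)
All input consumed and the stack is empty.

Accept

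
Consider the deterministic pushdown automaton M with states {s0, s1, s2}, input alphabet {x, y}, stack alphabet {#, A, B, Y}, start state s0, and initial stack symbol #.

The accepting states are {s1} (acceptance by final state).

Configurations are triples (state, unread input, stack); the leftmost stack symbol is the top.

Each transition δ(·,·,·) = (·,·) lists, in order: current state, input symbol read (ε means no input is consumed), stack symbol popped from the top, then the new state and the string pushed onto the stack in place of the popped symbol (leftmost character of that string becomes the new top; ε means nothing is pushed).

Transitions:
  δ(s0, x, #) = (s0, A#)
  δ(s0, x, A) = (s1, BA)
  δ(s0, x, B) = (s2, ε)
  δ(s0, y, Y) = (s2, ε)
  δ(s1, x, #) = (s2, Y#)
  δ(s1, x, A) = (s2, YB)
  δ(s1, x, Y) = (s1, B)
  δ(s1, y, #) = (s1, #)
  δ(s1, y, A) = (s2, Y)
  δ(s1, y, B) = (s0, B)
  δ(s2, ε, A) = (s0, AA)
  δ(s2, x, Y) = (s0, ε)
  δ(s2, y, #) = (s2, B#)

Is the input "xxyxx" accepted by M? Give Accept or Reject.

(s0, xxyxx, #) ⊢ (s0, xyxx, A#) ⊢ (s1, yxx, BA#) ⊢ (s0, xx, BA#) ⊢ (s2, x, A#) ⊢ (s0, x, AA#) ⊢ (s1, ε, BAA#)
All input consumed; state s1 ∈ F.

Accept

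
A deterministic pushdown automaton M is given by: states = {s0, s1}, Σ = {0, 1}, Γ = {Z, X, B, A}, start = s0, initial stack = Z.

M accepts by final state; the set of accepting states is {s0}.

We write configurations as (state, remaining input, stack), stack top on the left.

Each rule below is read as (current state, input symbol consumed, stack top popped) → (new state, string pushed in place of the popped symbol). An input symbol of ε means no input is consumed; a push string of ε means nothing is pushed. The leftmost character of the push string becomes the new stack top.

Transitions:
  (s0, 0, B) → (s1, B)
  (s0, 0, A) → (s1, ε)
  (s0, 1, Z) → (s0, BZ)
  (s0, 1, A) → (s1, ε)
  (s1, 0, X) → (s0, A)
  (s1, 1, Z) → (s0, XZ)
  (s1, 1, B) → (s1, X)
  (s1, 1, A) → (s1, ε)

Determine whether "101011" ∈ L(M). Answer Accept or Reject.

Accept

(s0, 101011, Z) ⊢ (s0, 01011, BZ) ⊢ (s1, 1011, BZ) ⊢ (s1, 011, XZ) ⊢ (s0, 11, AZ) ⊢ (s1, 1, Z) ⊢ (s0, ε, XZ)
All input consumed; state s0 ∈ F.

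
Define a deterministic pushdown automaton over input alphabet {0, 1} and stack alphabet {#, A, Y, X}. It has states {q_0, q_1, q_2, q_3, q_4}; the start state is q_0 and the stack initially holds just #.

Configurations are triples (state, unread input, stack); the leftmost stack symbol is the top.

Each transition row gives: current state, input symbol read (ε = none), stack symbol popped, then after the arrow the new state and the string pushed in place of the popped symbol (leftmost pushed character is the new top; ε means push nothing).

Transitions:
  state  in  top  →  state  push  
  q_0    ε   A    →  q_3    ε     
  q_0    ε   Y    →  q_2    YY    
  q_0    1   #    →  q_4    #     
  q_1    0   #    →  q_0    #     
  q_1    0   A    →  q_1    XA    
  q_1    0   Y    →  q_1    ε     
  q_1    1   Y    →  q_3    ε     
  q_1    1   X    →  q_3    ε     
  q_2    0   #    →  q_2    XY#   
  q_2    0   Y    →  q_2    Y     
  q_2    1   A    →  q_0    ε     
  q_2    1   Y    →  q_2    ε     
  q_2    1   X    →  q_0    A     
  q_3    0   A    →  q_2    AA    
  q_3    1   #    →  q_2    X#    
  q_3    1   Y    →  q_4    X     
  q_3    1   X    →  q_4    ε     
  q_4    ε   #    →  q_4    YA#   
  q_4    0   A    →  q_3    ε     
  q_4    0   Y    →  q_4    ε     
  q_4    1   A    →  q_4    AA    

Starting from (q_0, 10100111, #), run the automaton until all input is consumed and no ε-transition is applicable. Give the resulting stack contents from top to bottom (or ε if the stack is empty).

(q_0, 10100111, #)
  read 1, top #: go to q_4, push # → (q_4, 0100111, #)
  ε-move, top #: go to q_4, push YA# → (q_4, 0100111, YA#)
  read 0, top Y: go to q_4, push ε → (q_4, 100111, A#)
  read 1, top A: go to q_4, push AA → (q_4, 00111, AA#)
  read 0, top A: go to q_3, push ε → (q_3, 0111, A#)
  read 0, top A: go to q_2, push AA → (q_2, 111, AA#)
  read 1, top A: go to q_0, push ε → (q_0, 11, A#)
  ε-move, top A: go to q_3, push ε → (q_3, 11, #)
  read 1, top #: go to q_2, push X# → (q_2, 1, X#)
  read 1, top X: go to q_0, push A → (q_0, ε, A#)
  ε-move, top A: go to q_3, push ε → (q_3, ε, #)
All input consumed in state q_3 with stack #.

#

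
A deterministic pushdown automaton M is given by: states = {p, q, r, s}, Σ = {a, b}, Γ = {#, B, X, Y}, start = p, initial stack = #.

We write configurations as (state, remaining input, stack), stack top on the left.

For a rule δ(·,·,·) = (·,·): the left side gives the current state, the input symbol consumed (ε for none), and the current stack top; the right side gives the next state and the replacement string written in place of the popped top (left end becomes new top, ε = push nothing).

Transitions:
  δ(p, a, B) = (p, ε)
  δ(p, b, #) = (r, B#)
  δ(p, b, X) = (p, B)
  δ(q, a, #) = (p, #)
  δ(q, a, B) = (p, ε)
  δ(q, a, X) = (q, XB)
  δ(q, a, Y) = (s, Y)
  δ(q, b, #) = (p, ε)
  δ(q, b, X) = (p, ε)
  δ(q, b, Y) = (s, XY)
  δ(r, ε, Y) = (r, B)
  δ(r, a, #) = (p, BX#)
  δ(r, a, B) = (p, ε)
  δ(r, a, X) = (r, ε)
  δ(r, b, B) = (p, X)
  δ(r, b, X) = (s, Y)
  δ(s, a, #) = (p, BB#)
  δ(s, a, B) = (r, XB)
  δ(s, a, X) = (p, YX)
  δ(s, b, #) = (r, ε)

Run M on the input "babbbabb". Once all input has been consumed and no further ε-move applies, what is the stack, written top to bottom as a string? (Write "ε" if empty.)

(p, babbbabb, #)
  read b, top #: go to r, push B# → (r, abbbabb, B#)
  read a, top B: go to p, push ε → (p, bbbabb, #)
  read b, top #: go to r, push B# → (r, bbabb, B#)
  read b, top B: go to p, push X → (p, babb, X#)
  read b, top X: go to p, push B → (p, abb, B#)
  read a, top B: go to p, push ε → (p, bb, #)
  read b, top #: go to r, push B# → (r, b, B#)
  read b, top B: go to p, push X → (p, ε, X#)
All input consumed in state p with stack X#.

X#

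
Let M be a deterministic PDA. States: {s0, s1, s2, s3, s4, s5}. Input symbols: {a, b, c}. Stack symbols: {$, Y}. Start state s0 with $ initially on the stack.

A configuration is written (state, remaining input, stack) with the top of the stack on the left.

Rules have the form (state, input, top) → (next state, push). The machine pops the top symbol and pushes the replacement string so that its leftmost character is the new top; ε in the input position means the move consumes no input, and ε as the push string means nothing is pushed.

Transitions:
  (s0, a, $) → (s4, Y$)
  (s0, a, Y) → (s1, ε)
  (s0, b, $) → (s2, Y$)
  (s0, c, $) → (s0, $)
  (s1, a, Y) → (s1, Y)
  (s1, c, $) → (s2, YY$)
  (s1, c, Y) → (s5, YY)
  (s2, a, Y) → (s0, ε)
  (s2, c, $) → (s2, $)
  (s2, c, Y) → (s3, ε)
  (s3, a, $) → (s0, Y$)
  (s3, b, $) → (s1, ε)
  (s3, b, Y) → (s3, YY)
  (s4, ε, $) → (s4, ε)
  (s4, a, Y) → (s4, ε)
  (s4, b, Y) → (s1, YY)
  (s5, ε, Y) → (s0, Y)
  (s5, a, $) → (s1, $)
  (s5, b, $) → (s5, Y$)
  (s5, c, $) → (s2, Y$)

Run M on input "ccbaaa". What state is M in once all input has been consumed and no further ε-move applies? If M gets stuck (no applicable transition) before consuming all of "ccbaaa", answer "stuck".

s4

(s0, ccbaaa, $)
  read c, top $: go to s0, push $ → (s0, cbaaa, $)
  read c, top $: go to s0, push $ → (s0, baaa, $)
  read b, top $: go to s2, push Y$ → (s2, aaa, Y$)
  read a, top Y: go to s0, push ε → (s0, aa, $)
  read a, top $: go to s4, push Y$ → (s4, a, Y$)
  read a, top Y: go to s4, push ε → (s4, ε, $)
  ε-move, top $: go to s4, push ε → (s4, ε, ε)
All input consumed; M is in state s4.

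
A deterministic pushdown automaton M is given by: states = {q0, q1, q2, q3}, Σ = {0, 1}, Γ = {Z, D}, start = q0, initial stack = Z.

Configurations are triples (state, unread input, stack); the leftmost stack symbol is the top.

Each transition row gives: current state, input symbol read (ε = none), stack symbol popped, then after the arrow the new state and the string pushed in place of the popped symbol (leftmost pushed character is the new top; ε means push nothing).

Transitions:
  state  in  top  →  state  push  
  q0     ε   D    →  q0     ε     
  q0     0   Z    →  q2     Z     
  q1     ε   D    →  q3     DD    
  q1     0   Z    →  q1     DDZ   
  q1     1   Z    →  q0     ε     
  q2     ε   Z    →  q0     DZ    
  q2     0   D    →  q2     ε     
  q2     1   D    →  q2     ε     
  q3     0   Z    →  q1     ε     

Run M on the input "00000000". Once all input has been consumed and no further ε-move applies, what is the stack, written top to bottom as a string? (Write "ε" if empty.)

(q0, 00000000, Z)
  read 0, top Z: go to q2, push Z → (q2, 0000000, Z)
  ε-move, top Z: go to q0, push DZ → (q0, 0000000, DZ)
  ε-move, top D: go to q0, push ε → (q0, 0000000, Z)
  read 0, top Z: go to q2, push Z → (q2, 000000, Z)
  ε-move, top Z: go to q0, push DZ → (q0, 000000, DZ)
  ε-move, top D: go to q0, push ε → (q0, 000000, Z)
  read 0, top Z: go to q2, push Z → (q2, 00000, Z)
  ε-move, top Z: go to q0, push DZ → (q0, 00000, DZ)
  ε-move, top D: go to q0, push ε → (q0, 00000, Z)
  read 0, top Z: go to q2, push Z → (q2, 0000, Z)
  ε-move, top Z: go to q0, push DZ → (q0, 0000, DZ)
  ε-move, top D: go to q0, push ε → (q0, 0000, Z)
  read 0, top Z: go to q2, push Z → (q2, 000, Z)
  ε-move, top Z: go to q0, push DZ → (q0, 000, DZ)
  ε-move, top D: go to q0, push ε → (q0, 000, Z)
  read 0, top Z: go to q2, push Z → (q2, 00, Z)
  ε-move, top Z: go to q0, push DZ → (q0, 00, DZ)
  ε-move, top D: go to q0, push ε → (q0, 00, Z)
  read 0, top Z: go to q2, push Z → (q2, 0, Z)
  ε-move, top Z: go to q0, push DZ → (q0, 0, DZ)
  ε-move, top D: go to q0, push ε → (q0, 0, Z)
  read 0, top Z: go to q2, push Z → (q2, ε, Z)
  ε-move, top Z: go to q0, push DZ → (q0, ε, DZ)
  ε-move, top D: go to q0, push ε → (q0, ε, Z)
All input consumed in state q0 with stack Z.

Z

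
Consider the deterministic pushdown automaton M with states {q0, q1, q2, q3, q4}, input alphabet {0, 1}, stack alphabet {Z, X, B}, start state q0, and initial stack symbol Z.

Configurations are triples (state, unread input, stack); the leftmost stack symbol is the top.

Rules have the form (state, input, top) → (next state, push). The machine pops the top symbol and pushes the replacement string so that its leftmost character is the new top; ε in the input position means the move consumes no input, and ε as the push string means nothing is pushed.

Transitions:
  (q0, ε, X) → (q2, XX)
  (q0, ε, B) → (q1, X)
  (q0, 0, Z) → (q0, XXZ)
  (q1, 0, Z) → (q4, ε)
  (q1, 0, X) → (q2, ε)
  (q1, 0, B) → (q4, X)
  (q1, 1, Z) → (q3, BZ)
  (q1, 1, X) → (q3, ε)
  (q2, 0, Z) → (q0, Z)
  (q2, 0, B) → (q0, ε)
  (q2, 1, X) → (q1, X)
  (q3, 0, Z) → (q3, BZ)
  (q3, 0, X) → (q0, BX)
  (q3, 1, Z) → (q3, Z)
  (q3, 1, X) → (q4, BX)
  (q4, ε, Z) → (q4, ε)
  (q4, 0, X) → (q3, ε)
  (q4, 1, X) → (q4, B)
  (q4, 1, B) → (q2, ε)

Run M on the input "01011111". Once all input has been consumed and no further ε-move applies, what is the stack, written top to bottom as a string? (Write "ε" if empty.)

(q0, 01011111, Z) ⊢ (q0, 1011111, XXZ) ⊢ (q2, 1011111, XXXZ) ⊢ (q1, 011111, XXXZ) ⊢ (q2, 11111, XXZ) ⊢ (q1, 1111, XXZ) ⊢ (q3, 111, XZ) ⊢ (q4, 11, BXZ) ⊢ (q2, 1, XZ) ⊢ (q1, ε, XZ)
All input consumed in state q1 with stack XZ.

XZ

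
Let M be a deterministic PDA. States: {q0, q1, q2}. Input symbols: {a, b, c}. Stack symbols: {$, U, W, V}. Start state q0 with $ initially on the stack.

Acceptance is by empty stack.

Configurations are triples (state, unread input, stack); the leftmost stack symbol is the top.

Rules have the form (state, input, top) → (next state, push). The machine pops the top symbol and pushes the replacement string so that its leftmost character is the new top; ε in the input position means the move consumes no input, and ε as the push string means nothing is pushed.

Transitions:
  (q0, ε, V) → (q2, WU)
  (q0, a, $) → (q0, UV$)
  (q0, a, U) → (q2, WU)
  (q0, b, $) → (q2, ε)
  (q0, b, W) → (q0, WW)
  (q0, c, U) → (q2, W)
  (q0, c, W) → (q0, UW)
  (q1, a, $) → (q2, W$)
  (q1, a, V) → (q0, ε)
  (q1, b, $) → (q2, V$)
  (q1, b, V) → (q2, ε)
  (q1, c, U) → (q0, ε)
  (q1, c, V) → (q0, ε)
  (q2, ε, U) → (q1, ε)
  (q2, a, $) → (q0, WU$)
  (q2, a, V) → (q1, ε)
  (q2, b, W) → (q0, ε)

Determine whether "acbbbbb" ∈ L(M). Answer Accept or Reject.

Reject

(q0, acbbbbb, $)
  read a, top $: go to q0, push UV$ → (q0, cbbbbb, UV$)
  read c, top U: go to q2, push W → (q2, bbbbb, WV$)
  read b, top W: go to q0, push ε → (q0, bbbb, V$)
  ε-move, top V: go to q2, push WU → (q2, bbbb, WU$)
  read b, top W: go to q0, push ε → (q0, bbb, U$)
No transition applies at (q0, bbb, U$); input not fully consumed.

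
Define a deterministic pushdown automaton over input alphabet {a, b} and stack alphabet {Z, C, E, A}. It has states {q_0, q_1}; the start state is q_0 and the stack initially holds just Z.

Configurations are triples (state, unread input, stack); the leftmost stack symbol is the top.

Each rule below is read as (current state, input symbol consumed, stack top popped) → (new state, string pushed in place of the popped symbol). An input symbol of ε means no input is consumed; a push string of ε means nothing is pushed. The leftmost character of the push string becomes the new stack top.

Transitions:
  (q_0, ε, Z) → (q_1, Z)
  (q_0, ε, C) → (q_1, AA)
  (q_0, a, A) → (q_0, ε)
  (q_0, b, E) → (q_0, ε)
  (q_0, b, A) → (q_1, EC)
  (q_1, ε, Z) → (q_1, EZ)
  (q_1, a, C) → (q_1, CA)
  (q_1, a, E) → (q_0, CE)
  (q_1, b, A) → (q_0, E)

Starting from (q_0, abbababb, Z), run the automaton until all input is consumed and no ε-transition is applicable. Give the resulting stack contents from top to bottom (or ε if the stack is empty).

(q_0, abbababb, Z)
  ε-move, top Z: go to q_1, push Z → (q_1, abbababb, Z)
  ε-move, top Z: go to q_1, push EZ → (q_1, abbababb, EZ)
  read a, top E: go to q_0, push CE → (q_0, bbababb, CEZ)
  ε-move, top C: go to q_1, push AA → (q_1, bbababb, AAEZ)
  read b, top A: go to q_0, push E → (q_0, bababb, EAEZ)
  read b, top E: go to q_0, push ε → (q_0, ababb, AEZ)
  read a, top A: go to q_0, push ε → (q_0, babb, EZ)
  read b, top E: go to q_0, push ε → (q_0, abb, Z)
  ε-move, top Z: go to q_1, push Z → (q_1, abb, Z)
  ε-move, top Z: go to q_1, push EZ → (q_1, abb, EZ)
  read a, top E: go to q_0, push CE → (q_0, bb, CEZ)
  ε-move, top C: go to q_1, push AA → (q_1, bb, AAEZ)
  read b, top A: go to q_0, push E → (q_0, b, EAEZ)
  read b, top E: go to q_0, push ε → (q_0, ε, AEZ)
All input consumed in state q_0 with stack AEZ.

AEZ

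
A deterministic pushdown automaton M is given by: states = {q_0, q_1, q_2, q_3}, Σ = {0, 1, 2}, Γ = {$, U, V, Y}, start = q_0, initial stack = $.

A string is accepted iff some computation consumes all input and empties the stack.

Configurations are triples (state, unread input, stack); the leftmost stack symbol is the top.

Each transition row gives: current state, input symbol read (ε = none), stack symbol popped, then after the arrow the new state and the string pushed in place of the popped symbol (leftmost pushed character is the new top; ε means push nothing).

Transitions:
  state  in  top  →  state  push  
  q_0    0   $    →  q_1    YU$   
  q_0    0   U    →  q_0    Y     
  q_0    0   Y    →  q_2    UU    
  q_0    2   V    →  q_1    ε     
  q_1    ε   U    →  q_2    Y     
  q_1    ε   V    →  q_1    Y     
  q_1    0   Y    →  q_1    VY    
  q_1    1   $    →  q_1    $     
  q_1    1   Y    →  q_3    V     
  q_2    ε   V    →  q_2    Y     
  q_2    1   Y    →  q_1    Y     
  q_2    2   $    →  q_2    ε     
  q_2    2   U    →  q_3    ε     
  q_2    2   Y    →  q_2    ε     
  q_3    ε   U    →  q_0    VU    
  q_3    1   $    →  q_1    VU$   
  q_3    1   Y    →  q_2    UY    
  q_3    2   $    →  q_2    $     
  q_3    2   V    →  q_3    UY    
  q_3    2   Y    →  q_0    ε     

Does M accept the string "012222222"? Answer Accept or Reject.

Accept

(q_0, 012222222, $)
  read 0, top $: go to q_1, push YU$ → (q_1, 12222222, YU$)
  read 1, top Y: go to q_3, push V → (q_3, 2222222, VU$)
  read 2, top V: go to q_3, push UY → (q_3, 222222, UYU$)
  ε-move, top U: go to q_0, push VU → (q_0, 222222, VUYU$)
  read 2, top V: go to q_1, push ε → (q_1, 22222, UYU$)
  ε-move, top U: go to q_2, push Y → (q_2, 22222, YYU$)
  read 2, top Y: go to q_2, push ε → (q_2, 2222, YU$)
  read 2, top Y: go to q_2, push ε → (q_2, 222, U$)
  read 2, top U: go to q_3, push ε → (q_3, 22, $)
  read 2, top $: go to q_2, push $ → (q_2, 2, $)
  read 2, top $: go to q_2, push ε → (q_2, ε, ε)
All input consumed and the stack is empty.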